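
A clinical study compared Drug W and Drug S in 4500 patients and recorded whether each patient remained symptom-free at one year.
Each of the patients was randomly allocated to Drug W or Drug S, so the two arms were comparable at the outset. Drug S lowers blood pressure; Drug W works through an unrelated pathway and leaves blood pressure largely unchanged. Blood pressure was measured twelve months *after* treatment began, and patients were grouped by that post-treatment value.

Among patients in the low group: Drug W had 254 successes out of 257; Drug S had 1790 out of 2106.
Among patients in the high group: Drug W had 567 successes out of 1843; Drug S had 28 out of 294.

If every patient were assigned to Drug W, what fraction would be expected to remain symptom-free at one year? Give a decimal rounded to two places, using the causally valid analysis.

0.39

Blood pressure is downstream of the drug. One should not condition on a consequence of treatment, so the overall rates are the right comparison.
So P(outcome | do(Drug W)) is just the pooled rate for Drug W: 821/2100 = 0.391.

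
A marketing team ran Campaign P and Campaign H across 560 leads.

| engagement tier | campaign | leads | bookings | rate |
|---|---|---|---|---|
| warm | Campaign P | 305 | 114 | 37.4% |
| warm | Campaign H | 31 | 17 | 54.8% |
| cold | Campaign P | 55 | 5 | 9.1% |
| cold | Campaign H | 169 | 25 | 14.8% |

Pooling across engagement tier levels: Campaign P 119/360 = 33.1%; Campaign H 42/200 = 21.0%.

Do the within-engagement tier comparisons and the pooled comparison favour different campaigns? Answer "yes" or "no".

yes

Within each engagement tier level (warm 37.4% vs 54.8%; cold 9.1% vs 14.8%), Campaign H has the higher rate every time. Pooled: 33.1% vs 21.0% — Campaign P has the higher rate overall. The two comparisons disagree.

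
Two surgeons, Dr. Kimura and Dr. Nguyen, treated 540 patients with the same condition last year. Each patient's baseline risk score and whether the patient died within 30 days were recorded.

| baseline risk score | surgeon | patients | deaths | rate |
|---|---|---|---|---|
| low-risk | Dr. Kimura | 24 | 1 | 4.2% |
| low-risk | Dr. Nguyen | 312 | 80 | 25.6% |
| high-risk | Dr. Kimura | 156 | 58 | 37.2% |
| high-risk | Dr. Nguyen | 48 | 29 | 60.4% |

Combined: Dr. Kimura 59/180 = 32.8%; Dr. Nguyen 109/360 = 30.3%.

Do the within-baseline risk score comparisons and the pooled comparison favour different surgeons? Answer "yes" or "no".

yes

Within each baseline risk score level (low-risk 4.2% vs 25.6%; high-risk 37.2% vs 60.4%), Dr. Kimura has the lower rate every time. Pooled: 32.8% vs 30.3% — Dr. Nguyen has the lower rate overall. The two comparisons disagree.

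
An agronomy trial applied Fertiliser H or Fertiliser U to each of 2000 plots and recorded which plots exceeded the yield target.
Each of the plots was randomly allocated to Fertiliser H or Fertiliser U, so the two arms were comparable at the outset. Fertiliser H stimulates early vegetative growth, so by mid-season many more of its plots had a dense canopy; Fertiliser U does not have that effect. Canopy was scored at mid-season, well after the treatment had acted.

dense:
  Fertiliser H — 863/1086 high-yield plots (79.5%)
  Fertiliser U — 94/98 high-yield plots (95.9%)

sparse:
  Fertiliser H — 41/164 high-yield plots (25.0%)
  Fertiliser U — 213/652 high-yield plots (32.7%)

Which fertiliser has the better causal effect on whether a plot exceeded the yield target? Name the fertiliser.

The mid-season canopy-specific comparison favours Fertiliser U throughout, but the pooled figures favour Fertiliser H. The question is whether to condition on mid-season canopy.
Mid-season canopy is downstream of the fertiliser. One should not condition on a consequence of treatment, so the overall rates are the right comparison.
Pooled: Fertiliser H 72.3% vs Fertiliser U 40.9%; Fertiliser H is higher overall.

Fertiliser H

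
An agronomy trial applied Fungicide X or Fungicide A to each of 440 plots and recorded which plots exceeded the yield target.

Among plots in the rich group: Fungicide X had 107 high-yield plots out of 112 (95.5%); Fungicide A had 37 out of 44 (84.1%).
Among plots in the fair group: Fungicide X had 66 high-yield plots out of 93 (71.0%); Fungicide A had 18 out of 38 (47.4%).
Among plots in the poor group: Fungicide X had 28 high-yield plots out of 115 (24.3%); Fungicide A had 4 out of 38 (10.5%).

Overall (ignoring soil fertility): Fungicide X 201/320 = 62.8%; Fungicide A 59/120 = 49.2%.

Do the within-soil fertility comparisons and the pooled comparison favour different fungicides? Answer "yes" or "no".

no

Within each soil fertility level (rich 95.5% vs 84.1%; fair 71.0% vs 47.4%; poor 24.3% vs 10.5%), Fungicide X has the higher rate every time. Pooled: 62.8% vs 49.2% — Fungicide X has the higher rate overall. They agree.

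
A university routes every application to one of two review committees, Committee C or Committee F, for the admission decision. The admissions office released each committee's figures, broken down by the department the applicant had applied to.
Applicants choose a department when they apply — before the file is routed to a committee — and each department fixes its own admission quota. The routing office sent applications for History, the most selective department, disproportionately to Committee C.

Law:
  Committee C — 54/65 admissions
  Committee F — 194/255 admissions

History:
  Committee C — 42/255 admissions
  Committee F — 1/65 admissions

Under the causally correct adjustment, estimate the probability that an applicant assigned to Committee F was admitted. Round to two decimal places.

0.39

Since department is a pre-existing factor (not a product of the review committee) and it affects the outcome on its own, it is a confounder. The stratified rates, not the pooled rate, identify the causal effect.
Standardising Committee F to the population department mix: 0.500·194/255 + 0.500·1/65 = 0.388.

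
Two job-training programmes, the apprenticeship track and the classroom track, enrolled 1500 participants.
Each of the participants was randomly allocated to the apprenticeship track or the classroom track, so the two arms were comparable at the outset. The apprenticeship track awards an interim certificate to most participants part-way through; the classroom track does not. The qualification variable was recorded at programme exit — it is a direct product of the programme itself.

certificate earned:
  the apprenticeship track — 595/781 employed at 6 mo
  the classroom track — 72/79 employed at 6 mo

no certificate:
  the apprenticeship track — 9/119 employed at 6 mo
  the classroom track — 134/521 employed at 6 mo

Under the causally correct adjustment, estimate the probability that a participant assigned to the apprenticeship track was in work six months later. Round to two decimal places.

Within every qualification attained during the programme level the classroom track has the higher rate, yet pooled the apprenticeship track does — Simpson's reversal.
Qualification attained during the programme is downstream of the programme. One should not condition on a consequence of treatment, so the overall rates are the right comparison.
So P(outcome | do(the apprenticeship track)) is just the pooled rate for the apprenticeship track: 604/900 = 0.671.

0.67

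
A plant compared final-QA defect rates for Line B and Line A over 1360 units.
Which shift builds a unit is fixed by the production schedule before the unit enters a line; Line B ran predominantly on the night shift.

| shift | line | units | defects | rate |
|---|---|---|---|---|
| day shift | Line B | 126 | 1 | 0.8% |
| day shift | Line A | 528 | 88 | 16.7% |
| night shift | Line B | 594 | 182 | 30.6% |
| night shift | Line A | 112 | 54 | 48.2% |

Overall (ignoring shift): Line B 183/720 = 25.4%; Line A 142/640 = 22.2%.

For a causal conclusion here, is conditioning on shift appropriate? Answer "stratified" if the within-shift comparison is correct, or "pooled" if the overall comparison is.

stratified

The stratified and pooled comparisons disagree (Line B wins within each shift; Line A wins overall), so the answer turns on the causal role of shift.
The imbalance in shift arose from how units were allocated, not from anything the line did; and shift independently affects the outcome. The pooled gap is confounded — condition on shift.
Within each level — day shift: 0.8% vs 16.7%; night shift: 30.6% vs 48.2% — Line B is lower every time.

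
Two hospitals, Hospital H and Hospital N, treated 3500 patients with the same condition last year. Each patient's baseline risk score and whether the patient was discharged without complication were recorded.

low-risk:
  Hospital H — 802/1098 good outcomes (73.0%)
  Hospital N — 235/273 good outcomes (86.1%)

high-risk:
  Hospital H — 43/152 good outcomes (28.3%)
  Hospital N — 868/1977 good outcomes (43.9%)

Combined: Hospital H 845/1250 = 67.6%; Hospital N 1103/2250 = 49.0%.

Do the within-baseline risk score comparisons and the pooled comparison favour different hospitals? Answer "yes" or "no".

yes

Within each baseline risk score level (low-risk 73.0% vs 86.1%; high-risk 28.3% vs 43.9%), Hospital N has the higher rate every time. Pooled: 67.6% vs 49.0% — Hospital H has the higher rate overall. The two comparisons disagree.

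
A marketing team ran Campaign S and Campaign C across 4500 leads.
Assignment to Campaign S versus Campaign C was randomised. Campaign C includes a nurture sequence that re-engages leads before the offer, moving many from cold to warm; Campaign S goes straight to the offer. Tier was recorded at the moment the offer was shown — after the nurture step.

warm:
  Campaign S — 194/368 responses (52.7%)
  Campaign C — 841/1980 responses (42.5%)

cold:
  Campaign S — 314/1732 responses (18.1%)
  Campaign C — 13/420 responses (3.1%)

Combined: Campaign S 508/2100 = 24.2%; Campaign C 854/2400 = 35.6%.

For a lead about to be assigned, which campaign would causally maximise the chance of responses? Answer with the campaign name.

Campaign C

The distribution of engagement tier is itself part of what the campaign does — it is an intermediate outcome. Holding it fixed would remove that part of the effect; the total effect is the pooled difference.
Pooled: Campaign S 24.2% vs Campaign C 35.6%; Campaign C is higher overall.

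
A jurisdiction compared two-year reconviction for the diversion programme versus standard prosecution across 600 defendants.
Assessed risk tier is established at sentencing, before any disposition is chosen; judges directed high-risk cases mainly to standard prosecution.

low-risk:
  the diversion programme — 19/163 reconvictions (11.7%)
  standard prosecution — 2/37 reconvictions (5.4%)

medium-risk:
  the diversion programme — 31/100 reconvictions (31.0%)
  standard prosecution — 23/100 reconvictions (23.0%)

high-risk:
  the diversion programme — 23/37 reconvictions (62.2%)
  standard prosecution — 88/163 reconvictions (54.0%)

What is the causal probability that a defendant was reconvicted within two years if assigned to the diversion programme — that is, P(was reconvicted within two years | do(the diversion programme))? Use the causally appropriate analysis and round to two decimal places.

Assessed risk tier is set before the disposition has any effect — it is not caused by the disposition — and it independently drives the outcome. That makes it a confounder, so the causal comparison is within assessed risk tier levels.
Standardising the diversion programme to the population assessed risk tier mix: 0.333·19/163 + 0.333·31/100 + 0.333·23/37 = 0.349.

0.35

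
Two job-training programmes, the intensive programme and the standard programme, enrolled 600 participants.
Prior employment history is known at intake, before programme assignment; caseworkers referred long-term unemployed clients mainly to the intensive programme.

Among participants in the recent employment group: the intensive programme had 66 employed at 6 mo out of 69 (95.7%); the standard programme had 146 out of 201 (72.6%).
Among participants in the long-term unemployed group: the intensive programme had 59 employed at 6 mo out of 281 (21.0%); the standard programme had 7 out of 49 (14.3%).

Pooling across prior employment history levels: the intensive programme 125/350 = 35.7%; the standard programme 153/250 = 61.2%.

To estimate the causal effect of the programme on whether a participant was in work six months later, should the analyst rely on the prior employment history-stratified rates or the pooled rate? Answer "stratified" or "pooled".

stratified

Prior employment history is set before the programme has any effect — it is not caused by the programme — and it independently drives the outcome. That makes it a confounder, so the causal comparison is within prior employment history levels.
Within each level — recent employment: 95.7% vs 72.6%; long-term unemployed: 21.0% vs 14.3% — the intensive programme is higher every time.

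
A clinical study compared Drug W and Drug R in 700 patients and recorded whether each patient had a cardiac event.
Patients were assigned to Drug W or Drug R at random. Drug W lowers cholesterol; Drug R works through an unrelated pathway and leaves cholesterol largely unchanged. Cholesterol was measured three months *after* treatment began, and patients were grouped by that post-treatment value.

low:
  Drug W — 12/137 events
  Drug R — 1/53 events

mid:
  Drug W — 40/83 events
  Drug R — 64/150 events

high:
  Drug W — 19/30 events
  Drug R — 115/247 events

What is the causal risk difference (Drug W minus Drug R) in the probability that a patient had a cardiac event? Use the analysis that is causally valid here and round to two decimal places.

-0.12

Because the drug influences cholesterol, cholesterol is a post-treatment mediator, not a confounder. Stratifying on it would bias the estimate; the causal effect is the crude pooled difference.
The causal difference is the pooled difference: 0.284 − 0.400 = -0.116.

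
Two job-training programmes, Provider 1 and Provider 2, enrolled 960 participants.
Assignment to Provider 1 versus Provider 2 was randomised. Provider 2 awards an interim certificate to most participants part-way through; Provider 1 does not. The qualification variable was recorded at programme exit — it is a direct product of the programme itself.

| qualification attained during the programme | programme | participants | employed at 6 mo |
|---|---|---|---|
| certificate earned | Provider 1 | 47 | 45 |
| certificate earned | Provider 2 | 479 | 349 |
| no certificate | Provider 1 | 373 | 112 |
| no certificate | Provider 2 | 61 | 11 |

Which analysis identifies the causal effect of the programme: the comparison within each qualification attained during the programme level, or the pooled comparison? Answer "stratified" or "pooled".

Within every qualification attained during the programme level Provider 1 has the higher rate, yet pooled Provider 2 does — Simpson's reversal.
Qualification attained during the programme here is a post-treatment variable shaped by the programme; conditioning on it would introduce bias rather than remove it. The overall comparison is the causal one.
Pooled: Provider 1 37.4% vs Provider 2 66.7%; Provider 2 is higher overall.

pooled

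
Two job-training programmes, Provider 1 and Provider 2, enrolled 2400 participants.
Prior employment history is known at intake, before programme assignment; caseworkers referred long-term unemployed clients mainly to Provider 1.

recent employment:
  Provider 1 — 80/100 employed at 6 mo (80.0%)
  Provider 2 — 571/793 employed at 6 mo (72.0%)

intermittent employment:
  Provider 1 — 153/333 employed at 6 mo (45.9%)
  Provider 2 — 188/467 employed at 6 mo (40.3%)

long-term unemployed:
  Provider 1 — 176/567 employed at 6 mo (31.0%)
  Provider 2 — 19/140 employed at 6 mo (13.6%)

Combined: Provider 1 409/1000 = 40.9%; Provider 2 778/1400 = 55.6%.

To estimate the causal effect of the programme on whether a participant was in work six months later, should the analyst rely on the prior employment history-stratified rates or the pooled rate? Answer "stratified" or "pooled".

stratified

The prior employment history-specific comparison favours Provider 1 throughout, but the pooled figures favour Provider 2. The question is whether to condition on prior employment history.
Since prior employment history is a pre-existing factor (not a product of the programme) and it affects the outcome on its own, it is a confounder. The stratified rates, not the pooled rate, identify the causal effect.
Within each level — recent employment: 80.0% vs 72.0%; intermittent employment: 45.9% vs 40.3%; long-term unemployed: 31.0% vs 13.6% — Provider 1 is higher every time.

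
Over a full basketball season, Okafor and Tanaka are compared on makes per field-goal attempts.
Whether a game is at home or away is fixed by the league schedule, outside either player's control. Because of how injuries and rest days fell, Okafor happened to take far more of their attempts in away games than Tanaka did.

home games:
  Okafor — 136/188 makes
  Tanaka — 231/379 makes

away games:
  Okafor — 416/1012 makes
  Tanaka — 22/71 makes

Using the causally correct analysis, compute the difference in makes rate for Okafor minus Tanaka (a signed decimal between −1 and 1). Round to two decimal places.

Here game venue is a common cause — it drives both which player a case falls under and the outcome. The crude comparison mixes populations; the stratum-specific rates are the causally relevant ones.
Adjusting over the population distribution of game venue: 0.344·(0.723−0.609) + 0.656·(0.411−0.310) = +0.106.

+0.11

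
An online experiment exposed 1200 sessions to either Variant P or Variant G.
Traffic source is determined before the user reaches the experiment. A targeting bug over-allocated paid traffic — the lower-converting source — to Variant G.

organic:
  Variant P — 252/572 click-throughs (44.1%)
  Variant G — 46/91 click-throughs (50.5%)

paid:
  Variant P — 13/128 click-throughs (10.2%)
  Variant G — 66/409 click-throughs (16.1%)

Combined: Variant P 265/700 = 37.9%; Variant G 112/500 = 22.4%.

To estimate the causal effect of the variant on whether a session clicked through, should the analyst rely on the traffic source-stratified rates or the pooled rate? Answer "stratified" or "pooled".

stratified

The stratified and pooled comparisons disagree (Variant G wins within each traffic source; Variant P wins overall), so the answer turns on the causal role of traffic source.
Traffic source differs across variants for reasons unrelated to any effect of the variant itself, and it separately predicts the outcome — a classic confounder. We must compare within traffic source levels.
Within each level — organic: 44.1% vs 50.5%; paid: 10.2% vs 16.1% — Variant G is higher every time.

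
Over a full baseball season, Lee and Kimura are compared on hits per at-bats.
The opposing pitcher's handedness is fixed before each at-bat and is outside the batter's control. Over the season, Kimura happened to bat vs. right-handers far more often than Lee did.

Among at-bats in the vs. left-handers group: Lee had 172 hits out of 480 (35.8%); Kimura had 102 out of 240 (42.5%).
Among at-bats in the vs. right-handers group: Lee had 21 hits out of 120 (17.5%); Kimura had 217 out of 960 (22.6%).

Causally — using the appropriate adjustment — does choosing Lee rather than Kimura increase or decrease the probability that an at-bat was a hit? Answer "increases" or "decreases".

Here pitcher handedness is a common cause — it drives both which player a case falls under and the outcome. The crude comparison mixes populations; the stratum-specific rates are the causally relevant ones.
Within each level — vs. left-handers: 35.8% vs 42.5%; vs. right-handers: 17.5% vs 22.6% — Kimura is higher every time.

decreases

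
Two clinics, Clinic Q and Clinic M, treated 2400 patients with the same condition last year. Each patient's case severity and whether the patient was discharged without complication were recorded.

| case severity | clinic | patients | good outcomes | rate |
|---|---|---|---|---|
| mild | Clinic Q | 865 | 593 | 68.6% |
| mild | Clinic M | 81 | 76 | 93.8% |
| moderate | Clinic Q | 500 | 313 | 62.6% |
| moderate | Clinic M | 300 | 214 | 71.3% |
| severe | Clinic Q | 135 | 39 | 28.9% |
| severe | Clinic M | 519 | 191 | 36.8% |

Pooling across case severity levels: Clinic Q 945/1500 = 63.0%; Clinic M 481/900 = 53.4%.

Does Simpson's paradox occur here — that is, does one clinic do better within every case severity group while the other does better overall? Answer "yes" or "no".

Within each case severity level (mild 68.6% vs 93.8%; moderate 62.6% vs 71.3%; severe 28.9% vs 36.8%), Clinic M has the higher rate every time. Pooled: 63.0% vs 53.4% — Clinic Q has the higher rate overall. The two comparisons disagree.

yes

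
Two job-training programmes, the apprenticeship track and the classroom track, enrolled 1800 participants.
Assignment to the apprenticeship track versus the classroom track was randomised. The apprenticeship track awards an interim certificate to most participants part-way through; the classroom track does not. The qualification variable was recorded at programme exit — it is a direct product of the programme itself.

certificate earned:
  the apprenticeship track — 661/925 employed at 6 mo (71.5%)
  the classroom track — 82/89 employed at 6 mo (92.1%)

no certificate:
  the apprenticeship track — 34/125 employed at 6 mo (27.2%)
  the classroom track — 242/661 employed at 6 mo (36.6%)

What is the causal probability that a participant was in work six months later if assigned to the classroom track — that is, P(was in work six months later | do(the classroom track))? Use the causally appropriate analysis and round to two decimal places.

0.43

The stratified and pooled comparisons disagree (the classroom track wins within each qualification attained during the programme; the apprenticeship track wins overall), so the answer turns on the causal role of qualification attained during the programme.
Qualification attained during the programme is downstream of the programme. One should not condition on a consequence of treatment, so the overall rates are the right comparison.
So P(outcome | do(the classroom track)) is just the pooled rate for the classroom track: 324/750 = 0.432.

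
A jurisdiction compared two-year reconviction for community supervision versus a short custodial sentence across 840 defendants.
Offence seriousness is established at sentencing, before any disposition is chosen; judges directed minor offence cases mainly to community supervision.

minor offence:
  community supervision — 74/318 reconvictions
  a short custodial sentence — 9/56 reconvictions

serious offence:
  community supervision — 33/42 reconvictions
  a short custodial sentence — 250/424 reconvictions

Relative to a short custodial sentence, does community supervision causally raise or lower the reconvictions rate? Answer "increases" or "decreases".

a short custodial sentence is lower inside every offence seriousness stratum but community supervision is lower in aggregate. Whether to stratify depends on how offence seriousness relates to the disposition.
Offence seriousness satisfies the back-door criterion: it is not a descendant of the disposition, and it blocks the spurious path from disposition to outcome. Adjusting for it (i.e., using the within-offence seriousness rates) gives the causal effect.
Within each level — minor offence: 23.3% vs 16.1%; serious offence: 78.6% vs 59.0% — a short custodial sentence is lower every time.

increases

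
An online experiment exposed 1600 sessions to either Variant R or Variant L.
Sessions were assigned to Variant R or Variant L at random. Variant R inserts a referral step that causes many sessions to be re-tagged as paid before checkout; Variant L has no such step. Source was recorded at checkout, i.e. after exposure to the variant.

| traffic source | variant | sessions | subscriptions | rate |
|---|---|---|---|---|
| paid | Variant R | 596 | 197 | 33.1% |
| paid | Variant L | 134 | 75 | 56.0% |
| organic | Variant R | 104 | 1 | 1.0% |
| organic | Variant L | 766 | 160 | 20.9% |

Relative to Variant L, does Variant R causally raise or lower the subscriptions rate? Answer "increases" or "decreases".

The traffic source-specific comparison favours Variant L throughout, but the pooled figures favour Variant R. The question is whether to condition on traffic source.
Traffic source here is a post-treatment variable shaped by the variant; conditioning on it would introduce bias rather than remove it. The overall comparison is the causal one.
Pooled: Variant R 28.3% vs Variant L 26.1%; Variant R is higher overall.

increases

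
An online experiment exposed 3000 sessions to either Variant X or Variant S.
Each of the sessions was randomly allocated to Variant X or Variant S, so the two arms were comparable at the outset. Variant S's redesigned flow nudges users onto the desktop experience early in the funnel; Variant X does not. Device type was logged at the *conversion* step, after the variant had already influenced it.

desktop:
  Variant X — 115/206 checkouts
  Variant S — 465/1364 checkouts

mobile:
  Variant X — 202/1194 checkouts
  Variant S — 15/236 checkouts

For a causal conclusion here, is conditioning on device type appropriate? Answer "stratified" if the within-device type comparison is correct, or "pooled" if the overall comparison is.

The device type-specific comparison favours Variant X throughout, but the pooled figures favour Variant S. The question is whether to condition on device type.
Device type lies on the pathway variant → device type → outcome, so adjusting for it blocks the indirect effect. For the total causal effect of variant, use the unadjusted pooled rates.
Pooled: Variant X 22.6% vs Variant S 30.0%; Variant S is higher overall.

pooled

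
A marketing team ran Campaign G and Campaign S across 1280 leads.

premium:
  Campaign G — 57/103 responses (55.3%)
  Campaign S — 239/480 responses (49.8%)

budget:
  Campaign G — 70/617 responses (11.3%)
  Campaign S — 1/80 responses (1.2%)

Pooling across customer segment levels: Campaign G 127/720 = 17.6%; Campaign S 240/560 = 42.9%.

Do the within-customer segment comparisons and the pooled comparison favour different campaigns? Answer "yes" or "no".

yes

Within each customer segment level (premium 55.3% vs 49.8%; budget 11.3% vs 1.2%), Campaign G has the higher rate every time. Pooled: 17.6% vs 42.9% — Campaign S has the higher rate overall. The two comparisons disagree.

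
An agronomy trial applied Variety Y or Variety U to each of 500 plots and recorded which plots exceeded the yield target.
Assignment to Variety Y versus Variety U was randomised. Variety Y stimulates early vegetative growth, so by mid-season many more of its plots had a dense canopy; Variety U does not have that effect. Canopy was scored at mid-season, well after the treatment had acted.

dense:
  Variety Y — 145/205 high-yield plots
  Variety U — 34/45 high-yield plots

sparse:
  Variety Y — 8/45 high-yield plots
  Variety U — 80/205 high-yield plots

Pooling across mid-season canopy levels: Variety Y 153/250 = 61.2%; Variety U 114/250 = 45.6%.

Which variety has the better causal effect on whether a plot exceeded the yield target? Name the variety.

The stratified and pooled comparisons disagree (Variety U wins within each mid-season canopy; Variety Y wins overall), so the answer turns on the causal role of mid-season canopy.
Because the variety influences mid-season canopy, mid-season canopy is a post-treatment mediator, not a confounder. Stratifying on it would bias the estimate; the causal effect is the crude pooled difference.
Pooled: Variety Y 61.2% vs Variety U 45.6%; Variety Y is higher overall.

Variety Y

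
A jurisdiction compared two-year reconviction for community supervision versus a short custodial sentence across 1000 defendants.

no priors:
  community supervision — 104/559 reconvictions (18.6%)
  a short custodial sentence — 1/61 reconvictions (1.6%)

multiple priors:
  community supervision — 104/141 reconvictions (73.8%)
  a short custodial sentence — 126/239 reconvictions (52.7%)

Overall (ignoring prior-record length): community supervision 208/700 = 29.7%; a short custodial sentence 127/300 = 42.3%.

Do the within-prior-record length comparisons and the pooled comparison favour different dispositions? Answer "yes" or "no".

Within each prior-record length level (no priors 18.6% vs 1.6%; multiple priors 73.8% vs 52.7%), a short custodial sentence has the lower rate every time. Pooled: 29.7% vs 42.3% — community supervision has the lower rate overall. The two comparisons disagree.

yes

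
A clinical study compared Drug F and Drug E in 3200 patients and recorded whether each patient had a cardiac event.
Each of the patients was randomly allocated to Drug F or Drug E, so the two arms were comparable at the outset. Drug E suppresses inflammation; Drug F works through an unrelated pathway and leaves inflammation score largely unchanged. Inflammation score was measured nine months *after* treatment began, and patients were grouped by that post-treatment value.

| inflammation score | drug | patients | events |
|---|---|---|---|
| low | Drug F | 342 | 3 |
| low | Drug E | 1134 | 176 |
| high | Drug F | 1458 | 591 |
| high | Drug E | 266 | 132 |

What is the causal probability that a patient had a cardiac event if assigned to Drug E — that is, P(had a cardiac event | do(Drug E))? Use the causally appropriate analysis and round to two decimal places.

Drug F is lower inside every inflammation score stratum but Drug E is lower in aggregate. Whether to stratify depends on how inflammation score relates to the drug.
The distribution of inflammation score is itself part of what the drug does — it is an intermediate outcome. Holding it fixed would remove that part of the effect; the total effect is the pooled difference.
So P(outcome | do(Drug E)) is just the pooled rate for Drug E: 308/1400 = 0.220.

0.22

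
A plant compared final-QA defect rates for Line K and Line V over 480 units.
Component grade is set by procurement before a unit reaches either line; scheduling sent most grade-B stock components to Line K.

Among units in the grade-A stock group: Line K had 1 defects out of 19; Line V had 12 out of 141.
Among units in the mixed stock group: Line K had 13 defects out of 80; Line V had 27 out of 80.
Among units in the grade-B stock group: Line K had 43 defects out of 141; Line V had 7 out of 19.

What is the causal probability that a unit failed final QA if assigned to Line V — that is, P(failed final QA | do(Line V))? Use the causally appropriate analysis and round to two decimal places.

0.26

Nothing the line does changes component grade; the imbalance is an allocation artefact. With component grade also predicting the outcome, the pooled figure is confounded, and the within-stratum comparison is the causal one.
Standardising Line V to the population component grade mix: 0.333·12/141 + 0.333·27/80 + 0.333·7/19 = 0.264.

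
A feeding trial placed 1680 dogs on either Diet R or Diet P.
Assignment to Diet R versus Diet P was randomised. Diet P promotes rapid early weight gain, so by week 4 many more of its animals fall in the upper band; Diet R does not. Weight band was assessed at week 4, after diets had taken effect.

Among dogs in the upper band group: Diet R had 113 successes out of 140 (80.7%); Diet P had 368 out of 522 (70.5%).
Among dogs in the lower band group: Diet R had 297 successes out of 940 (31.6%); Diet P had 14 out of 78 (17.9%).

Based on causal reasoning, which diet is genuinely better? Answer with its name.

Diet P

The distribution of week-4 weight band is itself part of what the diet does — it is an intermediate outcome. Holding it fixed would remove that part of the effect; the total effect is the pooled difference.
Pooled: Diet R 38.0% vs Diet P 63.7%; Diet P is higher overall.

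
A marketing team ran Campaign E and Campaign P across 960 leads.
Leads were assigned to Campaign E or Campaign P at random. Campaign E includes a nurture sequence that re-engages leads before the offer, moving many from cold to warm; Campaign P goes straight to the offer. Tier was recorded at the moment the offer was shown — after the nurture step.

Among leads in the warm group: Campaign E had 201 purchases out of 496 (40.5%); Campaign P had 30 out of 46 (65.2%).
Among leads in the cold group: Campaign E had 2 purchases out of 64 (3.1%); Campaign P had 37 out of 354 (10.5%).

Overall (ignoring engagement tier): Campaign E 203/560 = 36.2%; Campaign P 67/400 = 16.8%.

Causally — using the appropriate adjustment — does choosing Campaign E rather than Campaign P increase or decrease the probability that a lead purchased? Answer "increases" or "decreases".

increases

Within every engagement tier level Campaign P has the higher rate, yet pooled Campaign E does — Simpson's reversal.
Engagement tier here is a post-treatment variable shaped by the campaign; conditioning on it would introduce bias rather than remove it. The overall comparison is the causal one.
Pooled: Campaign E 36.2% vs Campaign P 16.8%; Campaign E is higher overall.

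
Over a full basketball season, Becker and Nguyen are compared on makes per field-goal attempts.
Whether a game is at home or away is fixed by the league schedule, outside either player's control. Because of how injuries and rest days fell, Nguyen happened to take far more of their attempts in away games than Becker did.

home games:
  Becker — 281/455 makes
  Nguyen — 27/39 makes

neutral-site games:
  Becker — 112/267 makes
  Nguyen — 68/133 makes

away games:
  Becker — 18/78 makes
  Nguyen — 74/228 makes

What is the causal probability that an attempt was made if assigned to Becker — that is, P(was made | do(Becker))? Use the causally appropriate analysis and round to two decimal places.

0.45

The stratified and pooled comparisons disagree (Nguyen wins within each game venue; Becker wins overall), so the answer turns on the causal role of game venue.
Since game venue is a pre-existing factor (not a product of the player) and it affects the outcome on its own, it is a confounder. The stratified rates, not the pooled rate, identify the causal effect.
Standardising Becker to the population game venue mix: 0.412·281/455 + 0.333·112/267 + 0.255·18/78 = 0.453.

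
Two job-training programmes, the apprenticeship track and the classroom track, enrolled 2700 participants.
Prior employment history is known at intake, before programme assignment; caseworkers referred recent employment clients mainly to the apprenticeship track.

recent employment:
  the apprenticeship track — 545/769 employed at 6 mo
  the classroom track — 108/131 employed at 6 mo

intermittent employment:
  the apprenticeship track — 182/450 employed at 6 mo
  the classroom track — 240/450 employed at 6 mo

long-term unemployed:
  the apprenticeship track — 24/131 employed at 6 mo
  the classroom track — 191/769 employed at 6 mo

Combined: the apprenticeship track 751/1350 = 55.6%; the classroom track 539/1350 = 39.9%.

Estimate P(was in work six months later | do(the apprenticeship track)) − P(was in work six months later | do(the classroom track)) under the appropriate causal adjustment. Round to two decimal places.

-0.10

The stratified and pooled comparisons disagree (the classroom track wins within each prior employment history; the apprenticeship track wins overall), so the answer turns on the causal role of prior employment history.
Prior employment history is set before the programme has any effect — it is not caused by the programme — and it independently drives the outcome. That makes it a confounder, so the causal comparison is within prior employment history levels.
Adjusting over the population distribution of prior employment history: 0.333·(0.709−0.824) + 0.333·(0.404−0.533) + 0.333·(0.183−0.248) = -0.103.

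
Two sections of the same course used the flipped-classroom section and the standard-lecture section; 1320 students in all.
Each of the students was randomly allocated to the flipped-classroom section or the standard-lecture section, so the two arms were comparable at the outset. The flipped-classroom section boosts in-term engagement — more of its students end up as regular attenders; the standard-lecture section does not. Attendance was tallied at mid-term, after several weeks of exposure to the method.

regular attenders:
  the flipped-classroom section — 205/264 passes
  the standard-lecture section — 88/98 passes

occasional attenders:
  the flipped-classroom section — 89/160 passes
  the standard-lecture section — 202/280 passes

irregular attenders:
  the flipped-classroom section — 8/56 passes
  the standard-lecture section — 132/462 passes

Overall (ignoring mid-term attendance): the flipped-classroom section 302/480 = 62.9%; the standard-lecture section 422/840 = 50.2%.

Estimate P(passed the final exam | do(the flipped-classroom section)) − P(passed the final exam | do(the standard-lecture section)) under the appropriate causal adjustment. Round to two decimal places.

Because the teaching method influences mid-term attendance, mid-term attendance is a post-treatment mediator, not a confounder. Stratifying on it would bias the estimate; the causal effect is the crude pooled difference.
The causal difference is the pooled difference: 0.629 − 0.502 = +0.127.

+0.13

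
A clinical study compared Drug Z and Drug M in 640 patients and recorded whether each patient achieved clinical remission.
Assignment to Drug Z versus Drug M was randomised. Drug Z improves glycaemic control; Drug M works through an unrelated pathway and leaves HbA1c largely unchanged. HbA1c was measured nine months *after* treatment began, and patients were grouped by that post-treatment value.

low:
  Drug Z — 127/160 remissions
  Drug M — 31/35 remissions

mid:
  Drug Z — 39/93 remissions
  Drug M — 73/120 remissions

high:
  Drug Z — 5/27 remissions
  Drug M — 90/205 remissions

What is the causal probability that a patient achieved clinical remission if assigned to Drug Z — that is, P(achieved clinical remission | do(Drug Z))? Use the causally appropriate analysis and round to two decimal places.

0.61

The stratified and pooled comparisons disagree (Drug M wins within each HbA1c; Drug Z wins overall), so the answer turns on the causal role of HbA1c.
HbA1c here is a post-treatment variable shaped by the drug; conditioning on it would introduce bias rather than remove it. The overall comparison is the causal one.
So P(outcome | do(Drug Z)) is just the pooled rate for Drug Z: 171/280 = 0.611.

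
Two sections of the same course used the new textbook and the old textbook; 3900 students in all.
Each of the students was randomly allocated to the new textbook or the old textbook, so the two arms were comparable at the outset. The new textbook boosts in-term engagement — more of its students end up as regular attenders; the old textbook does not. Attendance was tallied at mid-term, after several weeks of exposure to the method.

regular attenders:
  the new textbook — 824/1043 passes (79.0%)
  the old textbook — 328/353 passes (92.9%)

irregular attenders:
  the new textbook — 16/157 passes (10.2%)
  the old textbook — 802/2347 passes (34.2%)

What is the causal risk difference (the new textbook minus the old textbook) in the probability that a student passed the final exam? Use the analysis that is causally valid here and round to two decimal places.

+0.28

The distribution of mid-term attendance is itself part of what the teaching method does — it is an intermediate outcome. Holding it fixed would remove that part of the effect; the total effect is the pooled difference.
The causal difference is the pooled difference: 0.700 − 0.419 = +0.281.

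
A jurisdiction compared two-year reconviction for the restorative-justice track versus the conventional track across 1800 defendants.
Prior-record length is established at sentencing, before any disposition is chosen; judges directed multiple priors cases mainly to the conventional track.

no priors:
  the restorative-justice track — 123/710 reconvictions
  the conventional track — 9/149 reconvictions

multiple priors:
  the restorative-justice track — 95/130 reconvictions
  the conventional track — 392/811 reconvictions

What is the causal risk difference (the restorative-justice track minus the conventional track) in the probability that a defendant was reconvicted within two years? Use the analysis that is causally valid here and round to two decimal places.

Prior-record length satisfies the back-door criterion: it is not a descendant of the disposition, and it blocks the spurious path from disposition to outcome. Adjusting for it (i.e., using the within-prior-record length rates) gives the causal effect.
Adjusting over the population distribution of prior-record length: 0.477·(0.173−0.060) + 0.523·(0.731−0.483) = +0.183.

+0.18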